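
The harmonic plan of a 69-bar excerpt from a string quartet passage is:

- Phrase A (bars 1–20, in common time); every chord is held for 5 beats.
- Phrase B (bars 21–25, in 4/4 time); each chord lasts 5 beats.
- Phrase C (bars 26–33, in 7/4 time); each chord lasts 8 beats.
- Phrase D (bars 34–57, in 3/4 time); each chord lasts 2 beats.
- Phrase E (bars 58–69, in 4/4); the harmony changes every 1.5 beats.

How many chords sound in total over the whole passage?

A: 20 bars × 4 beats = 80 beats; 5 beats/chord → 16 chords.
B: 5 bars × 4 beats = 20 beats; 5 beats/chord → 4 chords.
C: 8 bars × 7 beats = 56 beats; 8 beats/chord → 7 chords.
D: 24 bars × 3 beats = 72 beats; 2 beats/chord → 36 chords.
E: 12 bars × 4 beats = 48 beats; 1.5 beats/chord → 32 chords.
Total: 16 + 4 + 7 + 36 + 32 = 95.

95 chords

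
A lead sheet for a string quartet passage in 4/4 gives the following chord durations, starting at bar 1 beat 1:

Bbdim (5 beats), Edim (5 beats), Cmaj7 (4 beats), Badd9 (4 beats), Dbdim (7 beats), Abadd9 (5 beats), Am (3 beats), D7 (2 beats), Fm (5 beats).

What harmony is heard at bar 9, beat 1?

Beat 1 of bar 9 is beat (9−1)×4 + 1 = 33 overall.
Running totals: Bbdim ends at 5, Edim ends at 10, Cmaj7 ends at 14, Badd9 ends at 18, Dbdim ends at 25, Abadd9 ends at 30, Am ends at 33.
Beat 33 falls within Am.

Am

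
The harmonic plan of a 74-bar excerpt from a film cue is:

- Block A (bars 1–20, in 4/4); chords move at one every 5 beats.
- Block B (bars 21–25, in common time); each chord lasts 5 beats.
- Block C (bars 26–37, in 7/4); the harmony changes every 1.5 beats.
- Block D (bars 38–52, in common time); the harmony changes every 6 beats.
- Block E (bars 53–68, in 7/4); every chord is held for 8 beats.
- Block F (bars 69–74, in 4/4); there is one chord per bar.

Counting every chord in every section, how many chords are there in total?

A: 20·4 = 80 beats, 80/5 = 16 chords.
B: 5·4 = 20 beats, 20/5 = 4 chords.
C: 12·7 = 84 beats, 84/1.5 = 56 chords.
D: 15·4 = 60 beats, 60/6 = 10 chords.
E: 16·7 = 112 beats, 112/8 = 14 chords.
F: 6·4 = 24 beats, 24/4 = 6 chords.
Total: 16 + 4 + 56 + 10 + 14 + 6 = 106.

106 chords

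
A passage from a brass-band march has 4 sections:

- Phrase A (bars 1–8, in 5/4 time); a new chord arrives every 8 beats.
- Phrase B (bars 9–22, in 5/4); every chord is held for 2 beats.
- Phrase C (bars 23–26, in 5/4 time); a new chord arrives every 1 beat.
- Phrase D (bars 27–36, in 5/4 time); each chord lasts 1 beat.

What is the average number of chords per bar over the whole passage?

55/18 chords per bar

A: 8 × 5 = 40 beats ÷ 8 = 5 chords.
B: 14 × 5 = 70 beats ÷ 2 = 35 chords.
C: 4 × 5 = 20 beats ÷ 1 = 20 chords.
D: 10 × 5 = 50 beats ÷ 1 = 50 chords.
Overall: 110 chords over 36 bars → 110/36 = 55/18 chords per bar.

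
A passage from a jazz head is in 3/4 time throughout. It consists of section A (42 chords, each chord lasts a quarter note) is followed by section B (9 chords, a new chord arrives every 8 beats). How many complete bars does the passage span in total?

38 bars

A: 42 × 1 = 42 beats = 14 bars.
B: 9 × 8 = 72 beats = 24 bars.
Total: 14 + 24 = 38 bars.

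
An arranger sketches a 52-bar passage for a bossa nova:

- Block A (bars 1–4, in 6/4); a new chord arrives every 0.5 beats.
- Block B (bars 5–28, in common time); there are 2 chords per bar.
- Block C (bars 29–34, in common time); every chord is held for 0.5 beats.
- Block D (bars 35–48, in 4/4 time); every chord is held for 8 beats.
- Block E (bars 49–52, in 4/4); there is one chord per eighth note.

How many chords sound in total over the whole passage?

183 chords

A: 4 bars × 6 beats = 24 beats; 0.5 beats/chord → 48 chords.
B: 24 bars × 4 beats = 96 beats; 2 beats/chord → 48 chords.
C: 6 bars × 4 beats = 24 beats; 0.5 beats/chord → 48 chords.
D: 14 bars × 4 beats = 56 beats; 8 beats/chord → 7 chords.
E: 4 bars × 4 beats = 16 beats; 0.5 beats/chord → 32 chords.
Total: 48 + 48 + 48 + 7 + 32 = 183.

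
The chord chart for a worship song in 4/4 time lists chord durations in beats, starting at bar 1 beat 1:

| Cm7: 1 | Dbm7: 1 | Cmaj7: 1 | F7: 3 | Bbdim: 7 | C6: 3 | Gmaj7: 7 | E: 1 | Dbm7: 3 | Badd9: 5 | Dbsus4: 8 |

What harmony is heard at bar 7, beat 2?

Beat 2 of bar 7 is beat (7−1)×4 + 2 = 26 overall.
Running totals: Cm7 ends at 1, Dbm7 ends at 2, Cmaj7 ends at 3, F7 ends at 6, Bbdim ends at 13, C6 ends at 16, Gmaj7 ends at 23, E ends at 24, Dbm7 ends at 27.
Beat 26 falls within Dbm7.

Dbm7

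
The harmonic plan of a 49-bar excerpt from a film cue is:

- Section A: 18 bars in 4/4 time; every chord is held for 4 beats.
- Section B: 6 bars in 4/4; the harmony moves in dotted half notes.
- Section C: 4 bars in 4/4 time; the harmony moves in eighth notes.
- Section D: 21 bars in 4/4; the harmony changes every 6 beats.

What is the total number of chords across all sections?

A: 18·4 = 72 beats, 72/4 = 18 chords.
B: 6·4 = 24 beats, 24/3 = 8 chords.
C: 4·4 = 16 beats, 16/0.5 = 32 chords.
D: 21·4 = 84 beats, 84/6 = 14 chords.
Total: 18 + 8 + 32 + 14 = 72.

72 chords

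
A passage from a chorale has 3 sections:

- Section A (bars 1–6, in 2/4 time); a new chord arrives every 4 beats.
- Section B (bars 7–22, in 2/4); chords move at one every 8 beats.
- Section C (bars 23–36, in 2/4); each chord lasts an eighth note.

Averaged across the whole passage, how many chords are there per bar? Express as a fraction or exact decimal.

1.75 chords per bar

A: 6 × 2 = 12 beats ÷ 4 = 3 chords.
B: 16 × 2 = 32 beats ÷ 8 = 4 chords.
C: 14 × 2 = 28 beats ÷ 0.5 = 56 chords.
Overall: 63 chords over 36 bars → 63/36 = 1.75 chords per bar.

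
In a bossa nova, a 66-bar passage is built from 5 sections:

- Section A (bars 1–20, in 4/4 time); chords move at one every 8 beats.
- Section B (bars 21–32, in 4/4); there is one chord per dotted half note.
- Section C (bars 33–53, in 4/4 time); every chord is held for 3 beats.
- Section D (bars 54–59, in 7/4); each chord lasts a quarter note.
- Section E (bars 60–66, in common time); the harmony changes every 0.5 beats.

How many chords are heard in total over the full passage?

152 chords

A: 20 bars × 4 beats = 80 beats; 8 beats/chord → 10 chords.
B: 12 bars × 4 beats = 48 beats; 3 beats/chord → 16 chords.
C: 21 bars × 4 beats = 84 beats; 3 beats/chord → 28 chords.
D: 6 bars × 7 beats = 42 beats; 1 beat/chord → 42 chords.
E: 7 bars × 4 beats = 28 beats; 0.5 beats/chord → 56 chords.
Total: 10 + 16 + 28 + 42 + 56 = 152.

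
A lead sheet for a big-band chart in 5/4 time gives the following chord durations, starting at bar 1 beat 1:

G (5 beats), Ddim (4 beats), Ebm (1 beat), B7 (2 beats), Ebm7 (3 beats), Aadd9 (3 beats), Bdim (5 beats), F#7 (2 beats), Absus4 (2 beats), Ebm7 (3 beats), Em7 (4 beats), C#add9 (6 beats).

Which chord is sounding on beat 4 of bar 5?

Beat 4 of bar 5 is beat (5−1)×5 + 4 = 24 overall.
Running totals: G ends at 5, Ddim ends at 9, Ebm ends at 10, B7 ends at 12, Ebm7 ends at 15, Aadd9 ends at 18, Bdim ends at 23, F#7 ends at 25.
Beat 24 falls within F#7.

F#7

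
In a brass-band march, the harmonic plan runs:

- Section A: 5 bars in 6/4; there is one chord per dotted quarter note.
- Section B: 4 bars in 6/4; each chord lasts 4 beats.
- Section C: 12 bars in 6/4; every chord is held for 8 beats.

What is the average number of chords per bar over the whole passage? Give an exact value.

5/3 chords per bar

A: 5 × 6 = 30 beats ÷ 1.5 = 20 chords.
B: 4 × 6 = 24 beats ÷ 4 = 6 chords.
C: 12 × 6 = 72 beats ÷ 8 = 9 chords.
Overall: 35 chords over 21 bars → 35/21 = 5/3 chords per bar.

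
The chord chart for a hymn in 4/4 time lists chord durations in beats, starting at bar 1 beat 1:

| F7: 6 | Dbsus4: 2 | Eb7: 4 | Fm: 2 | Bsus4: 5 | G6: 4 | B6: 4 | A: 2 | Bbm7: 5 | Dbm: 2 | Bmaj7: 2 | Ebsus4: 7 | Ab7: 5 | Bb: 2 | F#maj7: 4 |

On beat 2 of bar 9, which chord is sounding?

Beat 2 of bar 9 is beat (9−1)×4 + 2 = 34 overall.
Running totals: F7 ends at 6, Dbsus4 ends at 8, Eb7 ends at 12, Fm ends at 14, Bsus4 ends at 19, G6 ends at 23, B6 ends at 27, A ends at 29, Bbm7 ends at 34.
Beat 34 falls within Bbm7.

Bbm7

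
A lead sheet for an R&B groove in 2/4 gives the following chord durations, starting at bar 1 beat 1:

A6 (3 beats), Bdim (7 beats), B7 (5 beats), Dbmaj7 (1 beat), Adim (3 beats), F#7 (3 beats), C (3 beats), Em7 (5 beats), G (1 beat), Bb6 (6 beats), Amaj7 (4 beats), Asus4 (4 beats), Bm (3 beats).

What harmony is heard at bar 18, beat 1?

Bb6

Beat 1 of bar 18 is beat (18−1)×2 + 1 = 35 overall.
Running totals: A6 ends at 3, Bdim ends at 10, B7 ends at 15, Dbmaj7 ends at 16, Adim ends at 19, F#7 ends at 22, C ends at 25, Em7 ends at 30, G ends at 31, Bb6 ends at 37.
Beat 35 falls within Bb6.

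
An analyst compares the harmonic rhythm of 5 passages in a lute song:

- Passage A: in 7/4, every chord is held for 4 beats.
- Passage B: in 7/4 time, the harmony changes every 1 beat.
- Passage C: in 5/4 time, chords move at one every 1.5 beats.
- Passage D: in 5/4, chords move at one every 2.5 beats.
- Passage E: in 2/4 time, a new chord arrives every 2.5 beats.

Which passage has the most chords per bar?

Passage B

A: each chord is 4 beats in 7/4, so 1.75 per bar.
B: each chord is 1 beat in 7/4, so 7 per bar.
C: each chord is 1.5 beats in 5/4, so 10/3 per bar.
D: each chord is 2.5 beats in 5/4, so 2 per bar.
E: each chord is 2.5 beats in 2/4, so 0.8 per bar.
Fastest is B at 7 chords/bar.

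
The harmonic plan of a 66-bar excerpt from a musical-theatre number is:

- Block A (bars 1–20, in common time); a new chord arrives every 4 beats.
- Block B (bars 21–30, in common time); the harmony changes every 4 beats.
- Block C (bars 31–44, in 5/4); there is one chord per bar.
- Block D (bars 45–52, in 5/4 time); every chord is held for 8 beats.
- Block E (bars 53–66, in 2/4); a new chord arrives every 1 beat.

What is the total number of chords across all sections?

A: 20 bars × 4 beats = 80 beats; 4 beats/chord → 20 chords.
B: 10 bars × 4 beats = 40 beats; 4 beats/chord → 10 chords.
C: 14 bars × 5 beats = 70 beats; 5 beats/chord → 14 chords.
D: 8 bars × 5 beats = 40 beats; 8 beats/chord → 5 chords.
E: 14 bars × 2 beats = 28 beats; 1 beat/chord → 28 chords.
Total: 20 + 10 + 14 + 5 + 28 = 77.

77 chords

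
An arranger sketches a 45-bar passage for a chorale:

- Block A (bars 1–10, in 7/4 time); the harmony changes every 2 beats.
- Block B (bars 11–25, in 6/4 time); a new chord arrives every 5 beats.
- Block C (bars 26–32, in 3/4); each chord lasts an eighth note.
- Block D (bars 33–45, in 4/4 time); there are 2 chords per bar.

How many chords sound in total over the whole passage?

A: 10·7 = 70 beats, 70/2 = 35 chords.
B: 15·6 = 90 beats, 90/5 = 18 chords.
C: 7·3 = 21 beats, 21/0.5 = 42 chords.
D: 13·4 = 52 beats, 52/2 = 26 chords.
Total: 35 + 18 + 42 + 26 = 121.

121 chords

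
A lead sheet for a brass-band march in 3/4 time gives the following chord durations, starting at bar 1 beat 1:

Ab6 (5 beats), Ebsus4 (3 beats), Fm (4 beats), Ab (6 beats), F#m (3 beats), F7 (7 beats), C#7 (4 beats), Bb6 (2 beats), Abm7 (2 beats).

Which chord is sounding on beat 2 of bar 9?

Beat 2 of bar 9 is beat (9−1)×3 + 2 = 26 overall.
Running totals: Ab6 ends at 5, Ebsus4 ends at 8, Fm ends at 12, Ab ends at 18, F#m ends at 21, F7 ends at 28.
Beat 26 falls within F7.

F7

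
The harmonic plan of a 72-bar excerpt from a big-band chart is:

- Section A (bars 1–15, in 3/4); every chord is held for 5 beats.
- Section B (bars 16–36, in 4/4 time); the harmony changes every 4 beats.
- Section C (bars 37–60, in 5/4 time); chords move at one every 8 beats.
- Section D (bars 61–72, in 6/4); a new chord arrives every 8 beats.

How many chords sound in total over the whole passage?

A: 15 bars × 3 beats = 45 beats; 5 beats/chord → 9 chords.
B: 21 bars × 4 beats = 84 beats; 4 beats/chord → 21 chords.
C: 24 bars × 5 beats = 120 beats; 8 beats/chord → 15 chords.
D: 12 bars × 6 beats = 72 beats; 8 beats/chord → 9 chords.
Total: 9 + 21 + 15 + 9 = 54.

54 chords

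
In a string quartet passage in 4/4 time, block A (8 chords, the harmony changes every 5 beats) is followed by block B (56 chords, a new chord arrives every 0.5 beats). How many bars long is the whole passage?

A: 8 × 5 = 40 beats = 10 bars.
B: 56 × 0.5 = 28 beats = 7 bars.
Total: 10 + 7 = 17 bars.

17 bars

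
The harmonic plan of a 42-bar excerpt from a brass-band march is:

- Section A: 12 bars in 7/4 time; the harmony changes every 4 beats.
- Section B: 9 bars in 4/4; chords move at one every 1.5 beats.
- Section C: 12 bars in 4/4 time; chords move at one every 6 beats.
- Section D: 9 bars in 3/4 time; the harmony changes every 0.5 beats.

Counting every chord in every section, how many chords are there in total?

A: 12 bars × 7 beats = 84 beats; 4 beats/chord → 21 chords.
B: 9 bars × 4 beats = 36 beats; 1.5 beats/chord → 24 chords.
C: 12 bars × 4 beats = 48 beats; 6 beats/chord → 8 chords.
D: 9 bars × 3 beats = 27 beats; 0.5 beats/chord → 54 chords.
Total: 21 + 24 + 8 + 54 = 107.

107 chords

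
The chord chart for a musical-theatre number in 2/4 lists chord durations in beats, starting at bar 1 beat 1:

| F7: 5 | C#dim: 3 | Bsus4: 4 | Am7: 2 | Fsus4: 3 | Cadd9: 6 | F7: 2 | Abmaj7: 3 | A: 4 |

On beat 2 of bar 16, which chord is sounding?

Beat 2 of bar 16 is beat (16−1)×2 + 2 = 32 overall.
Running totals: F7 ends at 5, C#dim ends at 8, Bsus4 ends at 12, Am7 ends at 14, Fsus4 ends at 17, Cadd9 ends at 23, F7 ends at 25, Abmaj7 ends at 28, A ends at 32.
Beat 32 falls within A.

A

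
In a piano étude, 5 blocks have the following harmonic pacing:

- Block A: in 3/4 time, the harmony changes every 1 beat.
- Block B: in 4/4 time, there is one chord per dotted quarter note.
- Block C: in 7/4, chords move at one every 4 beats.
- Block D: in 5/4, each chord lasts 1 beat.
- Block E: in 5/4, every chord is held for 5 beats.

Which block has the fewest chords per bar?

Block E

A: each chord is 1 beat in 3/4, so 3 per bar.
B: each chord is 1.5 beats in 4/4, so 8/3 per bar.
C: each chord is 4 beats in 7/4, so 1.75 per bar.
D: each chord is 1 beat in 5/4, so 5 per bar.
E: each chord is 5 beats in 5/4, so 1 per bar.
Slowest is E at 1 chords/bar.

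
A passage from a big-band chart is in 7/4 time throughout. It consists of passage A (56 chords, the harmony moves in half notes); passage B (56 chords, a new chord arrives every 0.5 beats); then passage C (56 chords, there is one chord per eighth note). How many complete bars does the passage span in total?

A: 56 × 2 = 112 beats = 16 bars.
B: 56 × 0.5 = 28 beats = 4 bars.
C: 56 × 0.5 = 28 beats = 4 bars.
Total: 16 + 4 + 4 = 24 bars.

24 bars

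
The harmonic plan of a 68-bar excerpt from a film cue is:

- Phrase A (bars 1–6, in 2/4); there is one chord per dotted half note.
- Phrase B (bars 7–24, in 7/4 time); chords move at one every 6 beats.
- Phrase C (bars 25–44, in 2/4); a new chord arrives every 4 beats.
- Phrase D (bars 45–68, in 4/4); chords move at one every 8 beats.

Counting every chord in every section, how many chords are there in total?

47 chords

A: 6·2 = 12 beats, 12/3 = 4 chords.
B: 18·7 = 126 beats, 126/6 = 21 chords.
C: 20·2 = 40 beats, 40/4 = 10 chords.
D: 24·4 = 96 beats, 96/8 = 12 chords.
Total: 4 + 21 + 10 + 12 = 47.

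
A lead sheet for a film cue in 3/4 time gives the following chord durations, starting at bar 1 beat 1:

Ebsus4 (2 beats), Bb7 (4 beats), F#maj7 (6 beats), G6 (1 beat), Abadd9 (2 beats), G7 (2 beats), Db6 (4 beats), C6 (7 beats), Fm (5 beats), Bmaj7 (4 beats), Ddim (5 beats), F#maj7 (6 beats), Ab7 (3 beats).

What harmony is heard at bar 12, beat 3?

Beat 3 of bar 12 is beat (12−1)×3 + 3 = 36 overall.
Running totals: Ebsus4 ends at 2, Bb7 ends at 6, F#maj7 ends at 12, G6 ends at 13, Abadd9 ends at 15, G7 ends at 17, Db6 ends at 21, C6 ends at 28, Fm ends at 33, Bmaj7 ends at 37.
Beat 36 falls within Bmaj7.

Bmaj7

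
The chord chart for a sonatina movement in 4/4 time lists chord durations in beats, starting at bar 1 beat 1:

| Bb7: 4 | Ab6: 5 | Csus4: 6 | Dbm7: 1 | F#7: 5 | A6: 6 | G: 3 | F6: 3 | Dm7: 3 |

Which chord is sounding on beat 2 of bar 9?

Dm7

Beat 2 of bar 9 is beat (9−1)×4 + 2 = 34 overall.
Running totals: Bb7 ends at 4, Ab6 ends at 9, Csus4 ends at 15, Dbm7 ends at 16, F#7 ends at 21, A6 ends at 27, G ends at 30, F6 ends at 33, Dm7 ends at 36.
Beat 34 falls within Dm7.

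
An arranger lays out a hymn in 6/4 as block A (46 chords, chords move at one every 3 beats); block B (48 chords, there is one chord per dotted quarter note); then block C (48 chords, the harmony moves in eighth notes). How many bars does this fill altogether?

39 bars

A: 46 × 3 = 138 beats = 23 bars.
B: 48 × 1.5 = 72 beats = 12 bars.
C: 48 × 0.5 = 24 beats = 4 bars.
Total: 23 + 12 + 4 = 39 bars.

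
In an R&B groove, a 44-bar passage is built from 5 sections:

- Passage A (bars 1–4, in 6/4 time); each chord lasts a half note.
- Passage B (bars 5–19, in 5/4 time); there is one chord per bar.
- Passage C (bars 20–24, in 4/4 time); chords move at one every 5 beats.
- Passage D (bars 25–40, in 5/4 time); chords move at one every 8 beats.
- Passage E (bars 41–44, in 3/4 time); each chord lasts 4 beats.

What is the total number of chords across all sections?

44 chords

A: 4 bars × 6 beats = 24 beats; 2 beats/chord → 12 chords.
B: 15 bars × 5 beats = 75 beats; 5 beats/chord → 15 chords.
C: 5 bars × 4 beats = 20 beats; 5 beats/chord → 4 chords.
D: 16 bars × 5 beats = 80 beats; 8 beats/chord → 10 chords.
E: 4 bars × 3 beats = 12 beats; 4 beats/chord → 3 chords.
Total: 12 + 15 + 4 + 10 + 3 = 44.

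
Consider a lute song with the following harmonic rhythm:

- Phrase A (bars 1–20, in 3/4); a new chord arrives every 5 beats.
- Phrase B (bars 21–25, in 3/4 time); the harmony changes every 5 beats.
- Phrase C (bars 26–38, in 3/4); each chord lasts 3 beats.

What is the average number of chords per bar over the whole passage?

A: 20 bars of 3 beats is 60 beats; at 5 beats each that's 12 chords.
B: 5 bars of 3 beats is 15 beats; at 5 beats each that's 3 chords.
C: 13 bars of 3 beats is 39 beats; at 3 beats each that's 13 chords.
Overall: 28 chords over 38 bars → 28/38 = 14/19 chords per bar.

14/19 chords per bar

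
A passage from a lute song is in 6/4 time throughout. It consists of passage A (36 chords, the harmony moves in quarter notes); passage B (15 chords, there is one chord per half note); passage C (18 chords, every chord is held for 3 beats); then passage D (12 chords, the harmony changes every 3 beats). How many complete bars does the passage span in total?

A: 36 × 1 = 36 beats = 6 bars.
B: 15 × 2 = 30 beats = 5 bars.
C: 18 × 3 = 54 beats = 9 bars.
D: 12 × 3 = 36 beats = 6 bars.
Total: 6 + 5 + 9 + 6 = 26 bars.

26 bars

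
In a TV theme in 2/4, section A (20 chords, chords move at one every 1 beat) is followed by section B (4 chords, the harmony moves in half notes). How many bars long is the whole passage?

A: 20 × 1 = 20 beats = 10 bars.
B: 4 × 2 = 8 beats = 4 bars.
Total: 10 + 4 = 14 bars.

14 bars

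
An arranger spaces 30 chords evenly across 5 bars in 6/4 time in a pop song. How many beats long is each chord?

1 beat

5 bars × 6 beats/bar = 30 beats total.
30 beats ÷ 30 chords = 1 beats per chord.
(That is a quarter note.)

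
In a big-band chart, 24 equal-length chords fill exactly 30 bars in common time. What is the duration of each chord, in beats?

5 beats

30 bars × 4 beats/bar = 120 beats total.
120 beats ÷ 24 chords = 5 beats per chord.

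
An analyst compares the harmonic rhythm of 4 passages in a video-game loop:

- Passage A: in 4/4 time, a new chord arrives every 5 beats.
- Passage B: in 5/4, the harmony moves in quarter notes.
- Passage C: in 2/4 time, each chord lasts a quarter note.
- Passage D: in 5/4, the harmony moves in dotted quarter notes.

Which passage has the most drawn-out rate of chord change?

A: each chord is 5 beats in 4/4, so 0.8 per bar.
B: each chord is 1 beat in 5/4, so 5 per bar.
C: each chord is 1 beat in 2/4, so 2 per bar.
D: each chord is 1.5 beats in 5/4, so 10/3 per bar.
Slowest is A at 0.8 chords/bar.

Passage A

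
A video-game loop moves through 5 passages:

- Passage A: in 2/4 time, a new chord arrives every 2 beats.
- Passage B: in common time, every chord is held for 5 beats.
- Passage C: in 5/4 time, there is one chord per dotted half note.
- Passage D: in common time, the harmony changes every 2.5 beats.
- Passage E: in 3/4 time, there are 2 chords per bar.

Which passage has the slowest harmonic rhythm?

A: 2/2 = 1 chord/bar.
B: 4/5 = 0.8 chords/bar.
C: 5/3 = 5/3 chords/bar.
D: 4/2.5 = 1.6 chords/bar.
E: 3/1.5 = 2 chords/bar.
Slowest is B at 0.8 chords/bar.

Passage B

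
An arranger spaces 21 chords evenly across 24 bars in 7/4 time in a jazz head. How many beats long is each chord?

8 beats

24 bars × 7 beats/bar = 168 beats total.
168 beats ÷ 21 chords = 8 beats per chord.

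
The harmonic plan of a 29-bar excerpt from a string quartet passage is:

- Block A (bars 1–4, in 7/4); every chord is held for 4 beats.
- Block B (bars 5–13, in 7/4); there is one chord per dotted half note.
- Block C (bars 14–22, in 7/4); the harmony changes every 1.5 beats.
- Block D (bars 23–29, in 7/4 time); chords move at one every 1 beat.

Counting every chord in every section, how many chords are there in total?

A has 28 beats and chords last 4 each, so 7 chords.
B has 63 beats and chords last 3 each, so 21 chords.
C has 63 beats and chords last 1.5 each, so 42 chords.
D has 49 beats and chords last 1 each, so 49 chords.
Total: 7 + 21 + 42 + 49 = 119.

119 chords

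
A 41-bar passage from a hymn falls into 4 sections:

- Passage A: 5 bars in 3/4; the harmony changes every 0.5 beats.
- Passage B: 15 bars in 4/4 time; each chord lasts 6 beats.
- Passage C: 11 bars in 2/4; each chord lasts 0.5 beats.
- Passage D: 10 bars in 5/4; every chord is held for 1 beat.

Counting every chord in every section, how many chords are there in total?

A has 15 beats and chords last 0.5 each, so 30 chords.
B has 60 beats and chords last 6 each, so 10 chords.
C has 22 beats and chords last 0.5 each, so 44 chords.
D has 50 beats and chords last 1 each, so 50 chords.
Total: 30 + 10 + 44 + 50 = 134.

134 chords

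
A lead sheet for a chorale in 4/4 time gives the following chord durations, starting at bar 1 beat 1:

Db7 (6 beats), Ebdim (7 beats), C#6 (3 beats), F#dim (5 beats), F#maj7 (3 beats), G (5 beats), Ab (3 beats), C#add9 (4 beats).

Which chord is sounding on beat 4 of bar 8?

Ab

Beat 4 of bar 8 is beat (8−1)×4 + 4 = 32 overall.
Running totals: Db7 ends at 6, Ebdim ends at 13, C#6 ends at 16, F#dim ends at 21, F#maj7 ends at 24, G ends at 29, Ab ends at 32.
Beat 32 falls within Ab.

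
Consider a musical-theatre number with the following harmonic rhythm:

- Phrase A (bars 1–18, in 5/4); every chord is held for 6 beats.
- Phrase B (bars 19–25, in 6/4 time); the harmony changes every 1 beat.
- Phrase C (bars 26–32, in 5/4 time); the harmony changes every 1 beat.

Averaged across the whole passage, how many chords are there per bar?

2.875 chords per bar

A: 18 bars of 5 beats is 90 beats; at 6 beats each that's 15 chords.
B: 7 bars of 6 beats is 42 beats; at 1 beat each that's 42 chords.
C: 7 bars of 5 beats is 35 beats; at 1 beat each that's 35 chords.
Overall: 92 chords over 32 bars → 92/32 = 2.875 chords per bar.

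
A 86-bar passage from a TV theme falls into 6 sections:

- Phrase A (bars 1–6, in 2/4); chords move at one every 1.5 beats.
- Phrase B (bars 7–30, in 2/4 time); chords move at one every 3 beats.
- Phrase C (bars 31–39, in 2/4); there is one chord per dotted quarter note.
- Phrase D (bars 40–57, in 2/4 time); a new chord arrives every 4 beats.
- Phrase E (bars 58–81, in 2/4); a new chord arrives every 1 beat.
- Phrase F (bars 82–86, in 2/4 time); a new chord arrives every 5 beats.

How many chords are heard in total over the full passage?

A has 12 beats and chords last 1.5 each, so 8 chords.
B has 48 beats and chords last 3 each, so 16 chords.
C has 18 beats and chords last 1.5 each, so 12 chords.
D has 36 beats and chords last 4 each, so 9 chords.
E has 48 beats and chords last 1 each, so 48 chords.
F has 10 beats and chords last 5 each, so 2 chords.
Total: 8 + 16 + 12 + 9 + 48 + 2 = 95.

95 chords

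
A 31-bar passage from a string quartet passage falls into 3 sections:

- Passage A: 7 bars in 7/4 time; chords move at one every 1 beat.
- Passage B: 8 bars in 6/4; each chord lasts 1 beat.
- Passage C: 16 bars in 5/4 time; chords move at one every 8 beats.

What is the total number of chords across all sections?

107 chords

A: 7 bars × 7 beats = 49 beats; 1 beat/chord → 49 chords.
B: 8 bars × 6 beats = 48 beats; 1 beat/chord → 48 chords.
C: 16 bars × 5 beats = 80 beats; 8 beats/chord → 10 chords.
Total: 49 + 48 + 10 = 107.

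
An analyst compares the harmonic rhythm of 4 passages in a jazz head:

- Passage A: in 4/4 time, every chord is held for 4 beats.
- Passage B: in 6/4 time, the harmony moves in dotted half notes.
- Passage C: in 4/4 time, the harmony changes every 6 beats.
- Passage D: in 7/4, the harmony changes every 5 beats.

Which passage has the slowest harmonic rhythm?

Passage C

A: each chord is 4 beats in 4/4, so 1 per bar.
B: each chord is 3 beats in 6/4, so 2 per bar.
C: each chord is 6 beats in 4/4, so 2/3 per bar.
D: each chord is 5 beats in 7/4, so 1.4 per bar.
Slowest is C at 2/3 chords/bar.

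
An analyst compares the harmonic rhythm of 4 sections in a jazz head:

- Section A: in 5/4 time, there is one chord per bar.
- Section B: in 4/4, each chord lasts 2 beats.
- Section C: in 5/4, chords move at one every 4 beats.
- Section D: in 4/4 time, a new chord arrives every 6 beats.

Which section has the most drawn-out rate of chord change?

Section D

A: each chord is 5 beats in 5/4, so 1 per bar.
B: each chord is 2 beats in 4/4, so 2 per bar.
C: each chord is 4 beats in 5/4, so 1.25 per bar.
D: each chord is 6 beats in 4/4, so 2/3 per bar.
Slowest is D at 2/3 chords/bar.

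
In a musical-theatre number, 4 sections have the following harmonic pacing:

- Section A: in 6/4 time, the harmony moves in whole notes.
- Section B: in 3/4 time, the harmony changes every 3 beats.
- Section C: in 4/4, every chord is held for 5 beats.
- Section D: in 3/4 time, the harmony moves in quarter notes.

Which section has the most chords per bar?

A: each chord is 4 beats in 6/4, so 1.5 per bar.
B: each chord is 3 beats in 3/4, so 1 per bar.
C: each chord is 5 beats in 4/4, so 0.8 per bar.
D: each chord is 1 beat in 3/4, so 3 per bar.
Fastest is D at 3 chords/bar.

Section D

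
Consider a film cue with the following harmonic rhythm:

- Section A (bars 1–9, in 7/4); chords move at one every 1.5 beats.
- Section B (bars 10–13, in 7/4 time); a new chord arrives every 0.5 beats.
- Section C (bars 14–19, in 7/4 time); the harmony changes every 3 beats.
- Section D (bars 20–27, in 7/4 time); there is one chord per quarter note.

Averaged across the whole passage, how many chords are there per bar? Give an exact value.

56/9 chords per bar

A: 9 × 7 = 63 beats ÷ 1.5 = 42 chords.
B: 4 × 7 = 28 beats ÷ 0.5 = 56 chords.
C: 6 × 7 = 42 beats ÷ 3 = 14 chords.
D: 8 × 7 = 56 beats ÷ 1 = 56 chords.
Overall: 168 chords over 27 bars → 168/27 = 56/9 chords per bar.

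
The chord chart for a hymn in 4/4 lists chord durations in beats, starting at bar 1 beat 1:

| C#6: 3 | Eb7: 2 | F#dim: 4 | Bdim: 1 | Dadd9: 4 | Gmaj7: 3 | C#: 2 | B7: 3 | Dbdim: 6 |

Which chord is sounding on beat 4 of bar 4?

Beat 4 of bar 4 is beat (4−1)×4 + 4 = 16 overall.
Running totals: C#6 ends at 3, Eb7 ends at 5, F#dim ends at 9, Bdim ends at 10, Dadd9 ends at 14, Gmaj7 ends at 17.
Beat 16 falls within Gmaj7.

Gmaj7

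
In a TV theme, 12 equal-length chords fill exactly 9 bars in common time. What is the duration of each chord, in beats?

3 beats

9 bars × 4 beats/bar = 36 beats total.
36 beats ÷ 12 chords = 3 beats per chord.
(That is a dotted half note.)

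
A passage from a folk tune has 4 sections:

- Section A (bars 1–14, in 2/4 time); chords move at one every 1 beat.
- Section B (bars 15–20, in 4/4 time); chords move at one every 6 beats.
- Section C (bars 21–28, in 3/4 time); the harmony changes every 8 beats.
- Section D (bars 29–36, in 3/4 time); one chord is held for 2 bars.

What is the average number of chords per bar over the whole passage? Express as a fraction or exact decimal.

13/12 chords per bar

A: 14 × 2 = 28 beats ÷ 1 = 28 chords.
B: 6 × 4 = 24 beats ÷ 6 = 4 chords.
C: 8 × 3 = 24 beats ÷ 8 = 3 chords.
D: 8 × 3 = 24 beats ÷ 6 = 4 chords.
Overall: 39 chords over 36 bars → 39/36 = 13/12 chords per bar.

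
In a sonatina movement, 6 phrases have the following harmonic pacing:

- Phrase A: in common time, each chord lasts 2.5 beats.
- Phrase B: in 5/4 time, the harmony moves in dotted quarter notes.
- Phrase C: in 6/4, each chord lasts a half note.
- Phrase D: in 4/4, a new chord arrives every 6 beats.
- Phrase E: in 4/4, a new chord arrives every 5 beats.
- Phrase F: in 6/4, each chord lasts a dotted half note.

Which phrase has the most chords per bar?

A: 4 beats/bar ÷ 2.5 beats/chord = 1.6 chords/bar.
B: 5 beats/bar ÷ 1.5 beats/chord = 10/3 chords/bar.
C: 6 beats/bar ÷ 2 beats/chord = 3 chords/bar.
D: 4 beats/bar ÷ 6 beats/chord = 2/3 chords/bar.
E: 4 beats/bar ÷ 5 beats/chord = 0.8 chords/bar.
F: 6 beats/bar ÷ 3 beats/chord = 2 chords/bar.
Fastest is B at 10/3 chords/bar.

Phrase B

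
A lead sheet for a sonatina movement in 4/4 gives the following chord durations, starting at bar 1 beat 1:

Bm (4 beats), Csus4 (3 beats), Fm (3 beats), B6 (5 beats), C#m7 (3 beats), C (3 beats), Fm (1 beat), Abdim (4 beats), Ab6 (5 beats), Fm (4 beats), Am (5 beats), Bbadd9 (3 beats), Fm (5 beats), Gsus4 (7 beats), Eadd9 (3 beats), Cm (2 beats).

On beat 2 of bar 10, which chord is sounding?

Beat 2 of bar 10 is beat (10−1)×4 + 2 = 38 overall.
Running totals: Bm ends at 4, Csus4 ends at 7, Fm ends at 10, B6 ends at 15, C#m7 ends at 18, C ends at 21, Fm ends at 22, Abdim ends at 26, Ab6 ends at 31, Fm ends at 35, Am ends at 40.
Beat 38 falls within Am.

Am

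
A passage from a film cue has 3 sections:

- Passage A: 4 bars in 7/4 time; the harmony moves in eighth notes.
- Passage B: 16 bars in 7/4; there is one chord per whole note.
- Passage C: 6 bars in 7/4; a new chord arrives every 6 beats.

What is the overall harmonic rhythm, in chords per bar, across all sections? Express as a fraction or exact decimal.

A: 4 × 7 = 28 beats ÷ 0.5 = 56 chords.
B: 16 × 7 = 112 beats ÷ 4 = 28 chords.
C: 6 × 7 = 42 beats ÷ 6 = 7 chords.
Overall: 91 chords over 26 bars → 91/26 = 3.5 chords per bar.

3.5 chords per bar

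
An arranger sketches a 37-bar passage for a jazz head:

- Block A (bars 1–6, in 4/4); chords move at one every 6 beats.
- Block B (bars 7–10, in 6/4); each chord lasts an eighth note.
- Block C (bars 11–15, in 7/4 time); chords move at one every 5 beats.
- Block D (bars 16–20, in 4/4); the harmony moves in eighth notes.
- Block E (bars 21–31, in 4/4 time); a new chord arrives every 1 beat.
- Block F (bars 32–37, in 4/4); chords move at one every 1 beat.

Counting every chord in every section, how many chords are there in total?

167 chords

A: 6 bars × 4 beats = 24 beats; 6 beats/chord → 4 chords.
B: 4 bars × 6 beats = 24 beats; 0.5 beats/chord → 48 chords.
C: 5 bars × 7 beats = 35 beats; 5 beats/chord → 7 chords.
D: 5 bars × 4 beats = 20 beats; 0.5 beats/chord → 40 chords.
E: 11 bars × 4 beats = 44 beats; 1 beat/chord → 44 chords.
F: 6 bars × 4 beats = 24 beats; 1 beat/chord → 24 chords.
Total: 4 + 48 + 7 + 40 + 44 + 24 = 167.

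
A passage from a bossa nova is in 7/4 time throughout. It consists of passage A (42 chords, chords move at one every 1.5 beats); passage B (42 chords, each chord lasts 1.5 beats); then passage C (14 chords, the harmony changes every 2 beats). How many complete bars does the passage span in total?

22 bars

A: 42 × 1.5 = 63 beats = 9 bars.
B: 42 × 1.5 = 63 beats = 9 bars.
C: 14 × 2 = 28 beats = 4 bars.
Total: 9 + 9 + 4 = 22 bars.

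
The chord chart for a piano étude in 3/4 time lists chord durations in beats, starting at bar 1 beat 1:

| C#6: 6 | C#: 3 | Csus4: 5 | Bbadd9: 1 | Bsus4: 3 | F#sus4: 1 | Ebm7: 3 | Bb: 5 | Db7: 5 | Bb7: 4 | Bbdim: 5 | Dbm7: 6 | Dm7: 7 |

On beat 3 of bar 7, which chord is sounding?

Beat 3 of bar 7 is beat (7−1)×3 + 3 = 21 overall.
Running totals: C#6 ends at 6, C# ends at 9, Csus4 ends at 14, Bbadd9 ends at 15, Bsus4 ends at 18, F#sus4 ends at 19, Ebm7 ends at 22.
Beat 21 falls within Ebm7.

Ebm7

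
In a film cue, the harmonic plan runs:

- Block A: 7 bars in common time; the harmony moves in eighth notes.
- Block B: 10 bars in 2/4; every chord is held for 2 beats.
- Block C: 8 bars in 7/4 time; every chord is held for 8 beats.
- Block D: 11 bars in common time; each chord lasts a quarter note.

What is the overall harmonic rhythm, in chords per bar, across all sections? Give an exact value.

A: 7 × 4 = 28 beats ÷ 0.5 = 56 chords.
B: 10 × 2 = 20 beats ÷ 2 = 10 chords.
C: 8 × 7 = 56 beats ÷ 8 = 7 chords.
D: 11 × 4 = 44 beats ÷ 1 = 44 chords.
Overall: 117 chords over 36 bars → 117/36 = 3.25 chords per bar.

3.25 chords per bar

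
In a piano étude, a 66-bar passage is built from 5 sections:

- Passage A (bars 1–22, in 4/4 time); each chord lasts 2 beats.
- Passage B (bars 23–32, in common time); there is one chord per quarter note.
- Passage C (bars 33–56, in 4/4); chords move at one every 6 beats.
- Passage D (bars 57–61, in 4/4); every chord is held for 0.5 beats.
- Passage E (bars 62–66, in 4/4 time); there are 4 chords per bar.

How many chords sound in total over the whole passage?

160 chords

A: 22·4 = 88 beats, 88/2 = 44 chords.
B: 10·4 = 40 beats, 40/1 = 40 chords.
C: 24·4 = 96 beats, 96/6 = 16 chords.
D: 5·4 = 20 beats, 20/0.5 = 40 chords.
E: 5·4 = 20 beats, 20/1 = 20 chords.
Total: 44 + 40 + 16 + 40 + 20 = 160.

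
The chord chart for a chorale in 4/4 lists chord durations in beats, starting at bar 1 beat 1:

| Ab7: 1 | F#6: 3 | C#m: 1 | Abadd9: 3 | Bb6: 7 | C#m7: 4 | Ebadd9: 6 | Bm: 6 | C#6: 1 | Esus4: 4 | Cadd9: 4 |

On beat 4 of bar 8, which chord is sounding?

Beat 4 of bar 8 is beat (8−1)×4 + 4 = 32 overall.
Running totals: Ab7 ends at 1, F#6 ends at 4, C#m ends at 5, Abadd9 ends at 8, Bb6 ends at 15, C#m7 ends at 19, Ebadd9 ends at 25, Bm ends at 31, C#6 ends at 32.
Beat 32 falls within C#6.

C#6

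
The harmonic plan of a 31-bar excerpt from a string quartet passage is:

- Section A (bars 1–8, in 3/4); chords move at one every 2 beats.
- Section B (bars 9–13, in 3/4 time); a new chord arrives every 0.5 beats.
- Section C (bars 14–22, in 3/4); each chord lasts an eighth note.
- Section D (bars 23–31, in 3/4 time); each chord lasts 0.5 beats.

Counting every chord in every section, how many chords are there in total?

A: 8 bars × 3 beats = 24 beats; 2 beats/chord → 12 chords.
B: 5 bars × 3 beats = 15 beats; 0.5 beats/chord → 30 chords.
C: 9 bars × 3 beats = 27 beats; 0.5 beats/chord → 54 chords.
D: 9 bars × 3 beats = 27 beats; 0.5 beats/chord → 54 chords.
Total: 12 + 30 + 54 + 54 = 150.

150 chords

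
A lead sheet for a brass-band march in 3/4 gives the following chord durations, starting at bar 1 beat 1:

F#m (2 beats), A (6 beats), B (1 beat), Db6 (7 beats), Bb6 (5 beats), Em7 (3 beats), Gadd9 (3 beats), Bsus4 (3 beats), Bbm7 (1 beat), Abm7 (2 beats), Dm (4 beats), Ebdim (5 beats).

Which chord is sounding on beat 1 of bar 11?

Beat 1 of bar 11 is beat (11−1)×3 + 1 = 31 overall.
Running totals: F#m ends at 2, A ends at 8, B ends at 9, Db6 ends at 16, Bb6 ends at 21, Em7 ends at 24, Gadd9 ends at 27, Bsus4 ends at 30, Bbm7 ends at 31.
Beat 31 falls within Bbm7.

Bbm7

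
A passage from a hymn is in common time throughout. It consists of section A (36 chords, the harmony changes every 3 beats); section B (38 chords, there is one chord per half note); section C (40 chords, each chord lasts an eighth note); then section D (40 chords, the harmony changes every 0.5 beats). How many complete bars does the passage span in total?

56 bars

A: 36 × 3 = 108 beats = 27 bars.
B: 38 × 2 = 76 beats = 19 bars.
C: 40 × 0.5 = 20 beats = 5 bars.
D: 40 × 0.5 = 20 beats = 5 bars.
Total: 27 + 19 + 5 + 5 = 56 bars.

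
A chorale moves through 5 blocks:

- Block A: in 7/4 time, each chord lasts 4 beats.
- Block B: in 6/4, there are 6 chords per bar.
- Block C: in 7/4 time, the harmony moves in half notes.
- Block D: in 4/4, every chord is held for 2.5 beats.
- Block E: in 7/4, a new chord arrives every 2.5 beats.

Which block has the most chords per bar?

A: 7/4 = 1.75 chords/bar.
B: 6/1 = 6 chords/bar.
C: 7/2 = 3.5 chords/bar.
D: 4/2.5 = 1.6 chords/bar.
E: 7/2.5 = 2.8 chords/bar.
Fastest is B at 6 chords/bar.

Block B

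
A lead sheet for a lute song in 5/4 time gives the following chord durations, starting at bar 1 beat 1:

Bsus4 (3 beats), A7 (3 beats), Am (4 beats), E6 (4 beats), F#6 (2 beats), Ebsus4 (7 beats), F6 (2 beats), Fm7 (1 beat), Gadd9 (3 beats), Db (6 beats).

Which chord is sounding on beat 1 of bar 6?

Beat 1 of bar 6 is beat (6−1)×5 + 1 = 26 overall.
Running totals: Bsus4 ends at 3, A7 ends at 6, Am ends at 10, E6 ends at 14, F#6 ends at 16, Ebsus4 ends at 23, F6 ends at 25, Fm7 ends at 26.
Beat 26 falls within Fm7.

Fm7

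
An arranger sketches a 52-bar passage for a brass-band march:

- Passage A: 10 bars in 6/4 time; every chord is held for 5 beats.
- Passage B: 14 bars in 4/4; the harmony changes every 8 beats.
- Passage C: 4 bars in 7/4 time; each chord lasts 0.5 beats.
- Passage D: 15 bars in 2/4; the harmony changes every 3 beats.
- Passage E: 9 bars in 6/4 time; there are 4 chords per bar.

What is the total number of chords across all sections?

121 chords

A has 60 beats and chords last 5 each, so 12 chords.
B has 56 beats and chords last 8 each, so 7 chords.
C has 28 beats and chords last 0.5 each, so 56 chords.
D has 30 beats and chords last 3 each, so 10 chords.
E has 54 beats and chords last 1.5 each, so 36 chords.
Total: 12 + 7 + 56 + 10 + 36 = 121.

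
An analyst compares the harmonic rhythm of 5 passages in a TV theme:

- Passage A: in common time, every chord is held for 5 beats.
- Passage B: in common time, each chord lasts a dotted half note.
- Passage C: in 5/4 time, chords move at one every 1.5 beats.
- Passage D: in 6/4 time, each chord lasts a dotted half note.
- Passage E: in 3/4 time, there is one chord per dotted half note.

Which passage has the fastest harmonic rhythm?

Passage C

A: 4 beats/bar ÷ 5 beats/chord = 0.8 chords/bar.
B: 4 beats/bar ÷ 3 beats/chord = 4/3 chords/bar.
C: 5 beats/bar ÷ 1.5 beats/chord = 10/3 chords/bar.
D: 6 beats/bar ÷ 3 beats/chord = 2 chords/bar.
E: 3 beats/bar ÷ 3 beats/chord = 1 chord/bar.
Fastest is C at 10/3 chords/bar.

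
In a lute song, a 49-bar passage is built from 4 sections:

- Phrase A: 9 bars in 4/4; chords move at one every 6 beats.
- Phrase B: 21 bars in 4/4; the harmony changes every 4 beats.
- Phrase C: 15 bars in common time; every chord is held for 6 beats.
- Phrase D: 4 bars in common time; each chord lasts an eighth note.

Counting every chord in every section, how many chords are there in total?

A: 9·4 = 36 beats, 36/6 = 6 chords.
B: 21·4 = 84 beats, 84/4 = 21 chords.
C: 15·4 = 60 beats, 60/6 = 10 chords.
D: 4·4 = 16 beats, 16/0.5 = 32 chords.
Total: 6 + 21 + 10 + 32 = 69.

69 chords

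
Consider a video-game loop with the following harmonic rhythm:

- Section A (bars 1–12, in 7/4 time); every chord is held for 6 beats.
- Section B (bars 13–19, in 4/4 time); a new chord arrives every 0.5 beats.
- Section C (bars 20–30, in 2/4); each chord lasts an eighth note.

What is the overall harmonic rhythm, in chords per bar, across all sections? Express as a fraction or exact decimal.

3.8 chords per bar

A: 12 bars of 7 beats is 84 beats; at 6 beats each that's 14 chords.
B: 7 bars of 4 beats is 28 beats; at 0.5 beats each that's 56 chords.
C: 11 bars of 2 beats is 22 beats; at 0.5 beats each that's 44 chords.
Overall: 114 chords over 30 bars → 114/30 = 3.8 chords per bar.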